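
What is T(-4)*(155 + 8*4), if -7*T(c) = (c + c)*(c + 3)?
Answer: -1496/7 ≈ -213.71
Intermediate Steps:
T(c) = -2*c*(3 + c)/7 (T(c) = -(c + c)*(c + 3)/7 = -2*c*(3 + c)/7)
T(-4)*(155 + 8*4) = (-2/7*(-4)*(3 - 4))*(155 + 8*4) = (-2/7*(-4)*(-1))*(155 + 32) = -8/7*187 = -1496/7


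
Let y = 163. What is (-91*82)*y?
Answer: -1216306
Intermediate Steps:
(-91*82)*y = -91*82*163 = -7462*163 = -1216306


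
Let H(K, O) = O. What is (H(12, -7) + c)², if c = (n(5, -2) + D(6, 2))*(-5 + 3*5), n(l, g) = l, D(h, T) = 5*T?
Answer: 20449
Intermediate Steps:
c = 150 (c = (5 + 5*2)*(-5 + 3*5) = (5 + 10)*(-5 + 15) = 15*10 = 150)
(H(12, -7) + c)² = (-7 + 150)² = 143² = 20449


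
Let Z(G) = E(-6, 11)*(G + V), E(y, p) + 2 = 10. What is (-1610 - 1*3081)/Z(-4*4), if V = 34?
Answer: -4691/144 ≈ -32.576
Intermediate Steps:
E(y, p) = 8 (E(y, p) = -2 + 10 = 8)
Z(G) = 272 + 8*G (Z(G) = 8*(G + 34) = 8*(34 + G) = 272 + 8*G)
(-1610 - 1*3081)/Z(-4*4) = (-1610 - 1*3081)/(272 + 8*(-4*4)) = (-1610 - 3081)/(272 + 8*(-16)) = -4691/(272 - 128) = -4691/144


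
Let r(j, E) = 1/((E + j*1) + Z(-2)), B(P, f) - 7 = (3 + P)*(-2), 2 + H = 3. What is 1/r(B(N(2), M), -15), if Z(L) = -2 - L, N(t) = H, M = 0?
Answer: -16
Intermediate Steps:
H = 1 (H = -2 + 3 = 1)
N(t) = 1
B(P, f) = 1 - 2*P (B(P, f) = 7 + (3 + P)*(-2) = 7 + (-6 - 2*P) = 1 - 2*P)
r(j, E) = 1/(E + j) (r(j, E) = 1/((E + j*1) + (-2 - 1*(-2))) = 1/((E + j) + (-2 + 2)) = 1/((E + j) + 0) = 1/(E + j))
1/r(B(N(2), M), -15) = 1/(1/(-15 + (1 - 2*1))) = 1/(1/(-15 + (1 - 2))) = 1/(1/(-15 - 1)) = 1/(1/(-16)) = 1/(-1/16) = -16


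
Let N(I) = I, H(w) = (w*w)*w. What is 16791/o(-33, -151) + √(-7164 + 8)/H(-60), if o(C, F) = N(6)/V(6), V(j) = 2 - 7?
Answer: -27985/2 - I*√1789/108000 ≈ -13993.0 - 0.00039164*I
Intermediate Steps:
H(w) = w³ (H(w) = w²*w = w³)
V(j) = -5
o(C, F) = -6/5 (o(C, F) = 6/(-5) = 6*(-⅕) = -6/5)
16791/o(-33, -151) + √(-7164 + 8)/H(-60) = 16791/(-6/5) + √(-7164 + 8)/((-60)³) = 16791*(-⅚) + √(-7156)/(-216000) = -27985/2 + (2*I*√1789)*(-1/216000) = -27985/2 - I*√1789/108000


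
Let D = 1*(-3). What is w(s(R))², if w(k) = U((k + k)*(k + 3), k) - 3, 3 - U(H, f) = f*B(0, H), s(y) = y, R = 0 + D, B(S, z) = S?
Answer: 0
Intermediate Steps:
D = -3
R = -3 (R = 0 - 3 = -3)
U(H, f) = 3 (U(H, f) = 3 - f*0 = 3 - 1*0 = 3 + 0 = 3)
w(k) = 0 (w(k) = 3 - 3 = 0)
w(s(R))² = 0² = 0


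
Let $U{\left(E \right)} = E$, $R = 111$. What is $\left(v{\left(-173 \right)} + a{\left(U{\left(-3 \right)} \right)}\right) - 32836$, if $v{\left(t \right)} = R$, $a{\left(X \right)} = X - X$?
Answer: $-32725$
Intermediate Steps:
$a{\left(X \right)} = 0$
$v{\left(t \right)} = 111$
$\left(v{\left(-173 \right)} + a{\left(U{\left(-3 \right)} \right)}\right) - 32836 = \left(111 + 0\right) - 32836 = 111 - 32836 = -32725$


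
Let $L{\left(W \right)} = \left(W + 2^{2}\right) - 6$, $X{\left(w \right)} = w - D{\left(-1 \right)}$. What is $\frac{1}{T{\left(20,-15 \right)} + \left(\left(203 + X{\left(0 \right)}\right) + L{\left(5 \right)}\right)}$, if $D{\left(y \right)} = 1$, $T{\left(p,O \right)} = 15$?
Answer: $\frac{1}{220} \approx 0.0045455$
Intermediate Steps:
$X{\left(w \right)} = -1 + w$ ($X{\left(w \right)} = w - 1 = -1 + w$)
$L{\left(W \right)} = -2 + W$ ($L{\left(W \right)} = \left(W + 4\right) - 6 = \left(4 + W\right) - 6 = -2 + W$)
$\frac{1}{T{\left(20,-15 \right)} + \left(\left(203 + X{\left(0 \right)}\right) + L{\left(5 \right)}\right)} = \frac{1}{15 + \left(\left(203 + \left(-1 + 0\right)\right) + \left(-2 + 5\right)\right)} = \frac{1}{15 + \left(\left(203 - 1\right) + 3\right)} = \frac{1}{15 + \left(202 + 3\right)} = \frac{1}{15 + 205} = \frac{1}{220}$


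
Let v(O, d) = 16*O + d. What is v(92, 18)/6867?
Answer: 1490/6867 ≈ 0.21698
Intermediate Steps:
v(O, d) = d + 16*O
v(92, 18)/6867 = (18 + 16*92)/6867 = (18 + 1472)*(1/6867) = 1490*(1/6867) = 1490/6867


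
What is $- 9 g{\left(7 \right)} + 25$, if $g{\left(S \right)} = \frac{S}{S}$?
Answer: $16$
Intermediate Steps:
$g{\left(S \right)} = 1$
$- 9 g{\left(7 \right)} + 25 = \left(-9\right) 1 + 25 = -9 + 25 = 16$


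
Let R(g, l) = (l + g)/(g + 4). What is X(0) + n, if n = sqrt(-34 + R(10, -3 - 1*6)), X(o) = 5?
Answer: 5 + 5*I*sqrt(266)/14 ≈ 5.0 + 5.8248*I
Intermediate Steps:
R(g, l) = (g + l)/(4 + g)
n = 5*I*sqrt(266)/14 (n = sqrt(-34 + (10 + (-3 - 1*6))/(4 + 10)) = sqrt(-34 + (10 + (-3 - 6))/14) = sqrt(-34 + (10 - 9)/14) = sqrt(-34 + (1/14)*1) = sqrt(-34 + 1/14) = sqrt(-475/14) = 5*I*sqrt(266)/14 ≈ 5.8248*I)
X(0) + n = 5 + 5*I*sqrt(266)/14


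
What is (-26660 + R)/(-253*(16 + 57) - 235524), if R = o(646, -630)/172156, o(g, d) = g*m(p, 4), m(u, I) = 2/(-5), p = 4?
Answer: 5737099023/54658023635 ≈ 0.10496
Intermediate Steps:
m(u, I) = -2/5 (m(u, I) = 2*(-1/5) = -2/5)
o(g, d) = -2*g/5 (o(g, d) = g*(-2/5) = -2*g/5)
R = -323/215195 (R = -2/5*646/172156 = -1292/5*1/172156 = -323/215195 ≈ -0.0015010)
(-26660 + R)/(-253*(16 + 57) - 235524) = (-26660 - 323/215195)/(-253*(16 + 57) - 235524) = -5737099023/(215195*(-253*73 - 235524)) = -5737099023/(215195*(-18469 - 235524)) = -5737099023/215195/(-253993) = -5737099023/215195*(-1/253993) = 5737099023/54658023635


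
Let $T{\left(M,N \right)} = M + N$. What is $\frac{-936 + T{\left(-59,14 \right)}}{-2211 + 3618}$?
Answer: $- \frac{327}{469} \approx -0.69723$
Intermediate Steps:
$\frac{-936 + T{\left(-59,14 \right)}}{-2211 + 3618} = \frac{-936 + \left(-59 + 14\right)}{-2211 + 3618} = \frac{-936 - 45}{1407} = \left(-981\right) \frac{1}{1407} = - \frac{327}{469}$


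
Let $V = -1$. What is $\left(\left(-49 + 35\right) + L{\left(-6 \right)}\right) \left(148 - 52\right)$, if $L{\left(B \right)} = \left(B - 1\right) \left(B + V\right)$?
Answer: $3360$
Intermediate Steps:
$L{\left(B \right)} = \left(-1 + B\right)^{2}$ ($L{\left(B \right)} = \left(B - 1\right) \left(B - 1\right) = \left(-1 + B\right) \left(-1 + B\right) = \left(-1 + B\right)^{2}$)
$\left(\left(-49 + 35\right) + L{\left(-6 \right)}\right) \left(148 - 52\right) = \left(\left(-49 + 35\right) + \left(1 + \left(-6\right)^{2} - -12\right)\right) \left(148 - 52\right) = \left(-14 + \left(1 + 36 + 12\right)\right) 96 = \left(-14 + 49\right) 96 = 35 \cdot 96 = 3360$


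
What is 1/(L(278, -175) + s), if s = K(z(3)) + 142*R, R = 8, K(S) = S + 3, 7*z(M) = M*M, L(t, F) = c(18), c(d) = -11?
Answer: 7/7905 ≈ 0.00088552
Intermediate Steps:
L(t, F) = -11
z(M) = M²/7 (z(M) = (M*M)/7 = M²/7)
K(S) = 3 + S
s = 7982/7 (s = (3 + (⅐)*3²) + 142*8 = (3 + (⅐)*9) + 1136 = (3 + 9/7) + 1136 = 30/7 + 1136 = 7982/7 ≈ 1140.3)
1/(L(278, -175) + s) = 1/(-11 + 7982/7) = 1/(7905/7) = 7/7905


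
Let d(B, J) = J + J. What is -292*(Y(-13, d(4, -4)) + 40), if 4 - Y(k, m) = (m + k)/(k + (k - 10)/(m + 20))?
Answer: -2226208/179 ≈ -12437.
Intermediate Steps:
d(B, J) = 2*J
Y(k, m) = 4 - (k + m)/(k + (-10 + k)/(20 + m)) (Y(k, m) = 4 - (m + k)/(k + (k - 10)/(m + 20)) = 4 - (k + m)/(k + (-10 + k)/(20 + m)))
-292*(Y(-13, d(4, -4)) + 40) = -292*((-40 - (2*(-4))**2 - 40*(-4) + 64*(-13) + 3*(-13)*(2*(-4)))/(-10 + 21*(-13) - 26*(-4)) + 40) = -292*((-40 - 1*(-8)**2 - 20*(-8) - 832 + 3*(-13)*(-8))/(-10 - 273 - 13*(-8)) + 40) = -292*((-40 - 1*64 + 160 - 832 + 312)/(-10 - 273 + 104) + 40) = -292*((-40 - 64 + 160 - 832 + 312)/(-179) + 40) = -292*(-1/179*(-464) + 40) = -292*(464/179 + 40) = -292*7624/179 = -2226208/179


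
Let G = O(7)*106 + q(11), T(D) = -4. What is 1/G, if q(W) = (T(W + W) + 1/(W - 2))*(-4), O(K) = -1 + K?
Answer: 9/5864 ≈ 0.0015348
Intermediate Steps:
q(W) = 16 - 4/(-2 + W) (q(W) = (-4 + 1/(W - 2))*(-4) = (-4 + 1/(-2 + W))*(-4) = 16 - 4/(-2 + W))
G = 5864/9 (G = (-1 + 7)*106 + 4*(-9 + 4*11)/(-2 + 11) = 6*106 + 4*(-9 + 44)/9 = 636 + 4*(⅑)*35 = 636 + 140/9 = 5864/9 ≈ 651.56)
1/G = 1/(5864/9) = 9/5864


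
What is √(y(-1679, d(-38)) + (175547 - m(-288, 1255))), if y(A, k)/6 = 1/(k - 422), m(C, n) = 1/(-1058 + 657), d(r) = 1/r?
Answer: 2*√1814965588691273494/6430837 ≈ 418.98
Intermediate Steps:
m(C, n) = -1/401 (m(C, n) = 1/(-401) = -1/401)
y(A, k) = 6/(-422 + k) (y(A, k) = 6/(k - 422) = 6/(-422 + k))
√(y(-1679, d(-38)) + (175547 - m(-288, 1255))) = √(6/(-422 + 1/(-38)) + (175547 - 1*(-1/401))) = √(6/(-422 - 1/38) + (175547 + 1/401)) = √(6/(-16037/38) + 70394348/401) = √(6*(-38/16037) + 70394348/401) = √(-228/16037 + 70394348/401) = √(1128914067448/6430837) = 2*√1814965588691273494/6430837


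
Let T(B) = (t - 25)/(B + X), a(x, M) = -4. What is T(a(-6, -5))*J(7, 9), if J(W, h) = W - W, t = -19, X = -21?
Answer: 0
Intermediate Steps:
J(W, h) = 0
T(B) = -44/(-21 + B) (T(B) = (-19 - 25)/(B - 21) = -44/(-21 + B))
T(a(-6, -5))*J(7, 9) = -44/(-21 - 4)*0 = -44/(-25)*0 = -44*(-1/25)*0 = (44/25)*0 = 0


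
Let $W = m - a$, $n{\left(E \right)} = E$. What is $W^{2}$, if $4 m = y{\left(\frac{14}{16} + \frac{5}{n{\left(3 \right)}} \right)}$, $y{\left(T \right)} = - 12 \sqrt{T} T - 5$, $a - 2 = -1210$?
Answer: $\frac{2237020165}{1536} - \frac{98149 \sqrt{366}}{64} \approx 1.4271 \cdot 10^{6}$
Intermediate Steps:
$a = -1208$ ($a = 2 - 1210 = -1208$)
$y{\left(T \right)} = -5 - 12 T^{\frac{3}{2}}$ ($y{\left(T \right)} = - 12 T^{\frac{3}{2}} - 5 = -5 - 12 T^{\frac{3}{2}}$)
$m = - \frac{5}{4} - \frac{61 \sqrt{366}}{96}$ ($m = \frac{-5 - 12 \left(\frac{14}{16} + \frac{5}{3}\right)^{\frac{3}{2}}}{4} = \frac{-5 - 12 \left(14 \cdot \frac{1}{16} + 5 \cdot \frac{1}{3}\right)^{\frac{3}{2}}}{4} = \frac{-5 - 12 \left(\frac{7}{8} + \frac{5}{3}\right)^{\frac{3}{2}}}{4} = \frac{-5 - 12 \left(\frac{61}{24}\right)^{\frac{3}{2}}}{4} = \frac{-5 - 12 \frac{61 \sqrt{366}}{288}}{4} = \frac{-5 - \frac{61 \sqrt{366}}{24}}{4} = - \frac{5}{4} - \frac{61 \sqrt{366}}{96} \approx -13.406$)
$W = \frac{4827}{4} - \frac{61 \sqrt{366}}{96}$ ($W = \left(- \frac{5}{4} - \frac{61 \sqrt{366}}{96}\right) - -1208 = \left(- \frac{5}{4} - \frac{61 \sqrt{366}}{96}\right) + 1208 = \frac{4827}{4} - \frac{61 \sqrt{366}}{96} \approx 1194.6$)
$W^{2} = \left(\frac{4827}{4} - \frac{61 \sqrt{366}}{96}\right)^{2}$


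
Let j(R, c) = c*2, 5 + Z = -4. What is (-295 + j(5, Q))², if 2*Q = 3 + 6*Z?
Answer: 119716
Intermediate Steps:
Z = -9 (Z = -5 - 4 = -9)
Q = -51/2 (Q = (3 + 6*(-9))/2 = (3 - 54)/2 = (½)*(-51) = -51/2 ≈ -25.500)
j(R, c) = 2*c
(-295 + j(5, Q))² = (-295 + 2*(-51/2))² = (-295 - 51)² = (-346)² = 119716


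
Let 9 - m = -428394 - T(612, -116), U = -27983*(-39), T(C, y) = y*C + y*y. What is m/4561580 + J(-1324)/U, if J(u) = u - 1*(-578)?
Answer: 401337940499/4978221032460 ≈ 0.080619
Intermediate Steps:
T(C, y) = y² + C*y (T(C, y) = C*y + y² = y² + C*y)
J(u) = 578 + u (J(u) = u + 578 = 578 + u)
U = 1091337
m = 370867 (m = 9 - (-428394 - (-116)*(612 - 116)) = 9 - (-428394 - (-116)*496) = 9 - (-428394 - 1*(-57536)) = 9 - (-428394 + 57536) = 9 - 1*(-370858) = 9 + 370858 = 370867)
m/4561580 + J(-1324)/U = 370867/4561580 + (578 - 1324)/1091337 = 370867*(1/4561580) - 746*1/1091337 = 370867/4561580 - 746/1091337 = 401337940499/4978221032460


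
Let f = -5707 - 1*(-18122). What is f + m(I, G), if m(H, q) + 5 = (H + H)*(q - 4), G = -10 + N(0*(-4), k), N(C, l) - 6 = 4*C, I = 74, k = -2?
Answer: 11226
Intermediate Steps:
f = 12415 (f = -5707 + 18122 = 12415)
N(C, l) = 6 + 4*C
G = -4 (G = -10 + (6 + 4*(0*(-4))) = -10 + (6 + 4*0) = -10 + (6 + 0) = -10 + 6 = -4)
m(H, q) = -5 + 2*H*(-4 + q) (m(H, q) = -5 + (H + H)*(q - 4) = -5 + (2*H)*(-4 + q) = -5 + 2*H*(-4 + q))
f + m(I, G) = 12415 + (-5 - 8*74 + 2*74*(-4)) = 12415 + (-5 - 592 - 592) = 12415 - 1189 = 11226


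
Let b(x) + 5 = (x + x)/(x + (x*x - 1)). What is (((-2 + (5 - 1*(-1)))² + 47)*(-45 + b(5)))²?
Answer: 8230118400/841 ≈ 9.7861e+6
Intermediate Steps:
b(x) = -5 + 2*x/(-1 + x + x²) (b(x) = -5 + (x + x)/(x + (x*x - 1)) = -5 + (2*x)/(x + (x² - 1)) = -5 + (2*x)/(x + (-1 + x²)) = -5 + (2*x)/(-1 + x + x²) = -5 + 2*x/(-1 + x + x²))
(((-2 + (5 - 1*(-1)))² + 47)*(-45 + b(5)))² = (((-2 + (5 - 1*(-1)))² + 47)*(-45 + (5 - 5*5² - 3*5)/(-1 + 5 + 5²)))² = (((-2 + (5 + 1))² + 47)*(-45 + (5 - 5*25 - 15)/(-1 + 5 + 25)))² = (((-2 + 6)² + 47)*(-45 + (5 - 125 - 15)/29))² = ((4² + 47)*(-45 + (1/29)*(-135)))² = ((16 + 47)*(-45 - 135/29))² = (63*(-1440/29))² = (-90720/29)² = 8230118400/841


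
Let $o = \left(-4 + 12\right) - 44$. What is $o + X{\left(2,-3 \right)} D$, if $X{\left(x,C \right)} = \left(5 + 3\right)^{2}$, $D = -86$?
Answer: $-5540$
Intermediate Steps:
$X{\left(x,C \right)} = 64$ ($X{\left(x,C \right)} = 8^{2} = 64$)
$o = -36$ ($o = 8 - 44 = -36$)
$o + X{\left(2,-3 \right)} D = -36 + 64 \left(-86\right) = -36 - 5504 = -5540$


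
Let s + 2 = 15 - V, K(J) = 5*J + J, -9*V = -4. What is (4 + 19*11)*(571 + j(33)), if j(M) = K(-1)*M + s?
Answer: 246370/3 ≈ 82123.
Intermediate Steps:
V = 4/9 (V = -⅑*(-4) = 4/9 ≈ 0.44444)
K(J) = 6*J
s = 113/9 (s = -2 + (15 - 1*4/9) = -2 + (15 - 4/9) = -2 + 131/9 = 113/9 ≈ 12.556)
j(M) = 113/9 - 6*M (j(M) = (6*(-1))*M + 113/9 = -6*M + 113/9 = 113/9 - 6*M)
(4 + 19*11)*(571 + j(33)) = (4 + 19*11)*(571 + (113/9 - 6*33)) = (4 + 209)*(571 + (113/9 - 198)) = 213*(571 - 1669/9) = 213*(3470/9) = 246370/3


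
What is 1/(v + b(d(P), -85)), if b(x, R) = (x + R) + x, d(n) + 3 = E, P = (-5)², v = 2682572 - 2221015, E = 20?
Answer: 1/461506 ≈ 2.1668e-6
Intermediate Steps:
v = 461557
P = 25
d(n) = 17 (d(n) = -3 + 20 = 17)
b(x, R) = R + 2*x (b(x, R) = (R + x) + x = R + 2*x)
1/(v + b(d(P), -85)) = 1/(461557 + (-85 + 2*17)) = 1/(461557 + (-85 + 34)) = 1/(461557 - 51) = 1/461506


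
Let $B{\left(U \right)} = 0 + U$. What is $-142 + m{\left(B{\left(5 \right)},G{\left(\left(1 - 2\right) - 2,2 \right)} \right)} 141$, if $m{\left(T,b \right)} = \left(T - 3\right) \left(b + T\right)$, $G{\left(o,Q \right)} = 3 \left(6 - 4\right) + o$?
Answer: $2114$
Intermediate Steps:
$B{\left(U \right)} = U$
$G{\left(o,Q \right)} = 6 + o$ ($G{\left(o,Q \right)} = 3 \cdot 2 + o = 6 + o$)
$m{\left(T,b \right)} = \left(-3 + T\right) \left(T + b\right)$
$-142 + m{\left(B{\left(5 \right)},G{\left(\left(1 - 2\right) - 2,2 \right)} \right)} 141 = -142 + \left(5^{2} - 15 - 3 \left(6 + \left(\left(1 - 2\right) - 2\right)\right) + 5 \left(6 + \left(\left(1 - 2\right) - 2\right)\right)\right) 141 = -142 + \left(25 - 15 - 3 \left(6 - 3\right) + 5 \left(6 - 3\right)\right) 141 = -142 + \left(25 - 15 - 9 + 5 \cdot 3\right) 141 = -142 + \left(25 - 15 - 9 + 15\right) 141 = -142 + 16 \cdot 141 = -142 + 2256 = 2114$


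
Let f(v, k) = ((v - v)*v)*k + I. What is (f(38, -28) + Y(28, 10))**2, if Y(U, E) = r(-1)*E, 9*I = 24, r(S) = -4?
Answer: 12544/9 ≈ 1393.8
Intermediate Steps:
I = 8/3 (I = (1/9)*24 = 8/3 ≈ 2.6667)
f(v, k) = 8/3 (f(v, k) = ((v - v)*v)*k + 8/3 = (0*v)*k + 8/3 = 0*k + 8/3 = 0 + 8/3 = 8/3)
Y(U, E) = -4*E
(f(38, -28) + Y(28, 10))**2 = (8/3 - 4*10)**2 = (8/3 - 40)**2 = (-112/3)**2 = 12544/9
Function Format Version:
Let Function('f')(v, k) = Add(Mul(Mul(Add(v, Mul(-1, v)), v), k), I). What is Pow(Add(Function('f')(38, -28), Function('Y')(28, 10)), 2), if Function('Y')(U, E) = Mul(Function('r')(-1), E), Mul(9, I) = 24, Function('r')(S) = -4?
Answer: Rational(12544, 9) ≈ 1393.8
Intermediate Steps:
I = Rational(8, 3) (I = Mul(Rational(1, 9), 24) = Rational(8, 3) ≈ 2.6667)
Function('f')(v, k) = Rational(8, 3) (Function('f')(v, k) = Add(Mul(Mul(Add(v, Mul(-1, v)), v), k), Rational(8, 3)) = Add(Mul(Mul(0, v), k), Rational(8, 3)) = Add(Mul(0, k), Rational(8, 3)) = Add(0, Rational(8, 3)) = Rational(8, 3))
Function('Y')(U, E) = Mul(-4, E)
Pow(Add(Function('f')(38, -28), Function('Y')(28, 10)), 2) = Pow(Add(Rational(8, 3), Mul(-4, 10)), 2) = Pow(Add(Rational(8, 3), -40), 2) = Pow(Rational(-112, 3), 2) = Rational(12544, 9)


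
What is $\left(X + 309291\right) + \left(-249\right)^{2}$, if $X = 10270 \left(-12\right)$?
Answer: $248052$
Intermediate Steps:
$X = -123240$
$\left(X + 309291\right) + \left(-249\right)^{2} = \left(-123240 + 309291\right) + \left(-249\right)^{2} = 186051 + 62001 = 248052$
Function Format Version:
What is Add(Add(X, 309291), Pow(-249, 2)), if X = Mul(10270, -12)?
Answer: 248052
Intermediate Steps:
X = -123240
Add(Add(X, 309291), Pow(-249, 2)) = Add(Add(-123240, 309291), Pow(-249, 2)) = Add(186051, 62001) = 248052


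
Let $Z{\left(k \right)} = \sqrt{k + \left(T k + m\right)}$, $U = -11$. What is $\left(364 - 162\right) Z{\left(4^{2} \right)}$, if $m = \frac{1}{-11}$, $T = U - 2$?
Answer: $\frac{202 i \sqrt{23243}}{11} \approx 2799.7 i$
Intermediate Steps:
$T = -13$ ($T = -11 - 2 = -13$)
$m = - \frac{1}{11} \approx -0.090909$
$Z{\left(k \right)} = \sqrt{- \frac{1}{11} - 12 k}$ ($Z{\left(k \right)} = \sqrt{k - \left(\frac{1}{11} + 13 k\right)} = \sqrt{- \frac{1}{11} - 12 k}$)
$\left(364 - 162\right) Z{\left(4^{2} \right)} = \left(364 - 162\right) \frac{\sqrt{-11 - 1452 \cdot 4^{2}}}{11} = 202 \frac{\sqrt{-11 - 23232}}{11} = 202 \frac{\sqrt{-23243}}{11} = 202 \frac{i \sqrt{23243}}{11} = \frac{202 i \sqrt{23243}}{11}$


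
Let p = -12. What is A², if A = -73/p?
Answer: 5329/144 ≈ 37.007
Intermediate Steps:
A = 73/12 (A = -73/(-12) = -73*(-1/12) = 73/12 ≈ 6.0833)
A² = (73/12)² = 5329/144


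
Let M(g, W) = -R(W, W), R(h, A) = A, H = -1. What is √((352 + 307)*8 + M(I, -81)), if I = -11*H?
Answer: √5353 ≈ 73.164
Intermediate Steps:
I = 11 (I = -11*(-1) = 11)
M(g, W) = -W
√((352 + 307)*8 + M(I, -81)) = √((352 + 307)*8 - 1*(-81)) = √(659*8 + 81) = √(5272 + 81) = √5353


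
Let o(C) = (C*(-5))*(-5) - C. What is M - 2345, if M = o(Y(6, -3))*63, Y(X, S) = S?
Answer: -6881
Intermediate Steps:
o(C) = 24*C (o(C) = -5*C*(-5) - C = 25*C - C = 24*C)
M = -4536 (M = (24*(-3))*63 = -72*63 = -4536)
M - 2345 = -4536 - 2345 = -6881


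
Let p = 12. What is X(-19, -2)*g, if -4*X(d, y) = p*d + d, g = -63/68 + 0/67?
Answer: -15561/272 ≈ -57.210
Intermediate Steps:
g = -63/68 (g = -63*1/68 + 0*(1/67) = -63/68 + 0 = -63/68 ≈ -0.92647)
X(d, y) = -13*d/4 (X(d, y) = -(12*d + d)/4 = -13*d/4)
X(-19, -2)*g = -13/4*(-19)*(-63/68) = (247/4)*(-63/68) = -15561/272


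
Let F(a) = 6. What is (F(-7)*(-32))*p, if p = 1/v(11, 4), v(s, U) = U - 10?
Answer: 32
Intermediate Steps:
v(s, U) = -10 + U
p = -⅙ (p = 1/(-10 + 4) = 1/(-6) = -⅙ ≈ -0.16667)
(F(-7)*(-32))*p = (6*(-32))*(-⅙) = -192*(-⅙) = 32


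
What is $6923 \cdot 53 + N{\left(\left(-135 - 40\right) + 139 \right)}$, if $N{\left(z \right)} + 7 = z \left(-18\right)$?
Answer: $367560$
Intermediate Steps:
$N{\left(z \right)} = -7 - 18 z$ ($N{\left(z \right)} = -7 + z \left(-18\right) = -7 - 18 z$)
$6923 \cdot 53 + N{\left(\left(-135 - 40\right) + 139 \right)} = 6923 \cdot 53 - \left(7 + 18 \left(\left(-135 - 40\right) + 139\right)\right) = 366919 - \left(7 + 18 \left(-175 + 139\right)\right) = 366919 - -641 = 366919 + \left(-7 + 648\right) = 366919 + 641 = 367560$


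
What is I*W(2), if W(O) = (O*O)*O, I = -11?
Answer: -88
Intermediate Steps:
W(O) = O³ (W(O) = O²*O = O³)
I*W(2) = -11*2³ = -11*8 = -88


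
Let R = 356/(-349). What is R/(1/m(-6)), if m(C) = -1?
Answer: 356/349 ≈ 1.0201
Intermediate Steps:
R = -356/349 (R = 356*(-1/349) = -356/349 ≈ -1.0201)
R/(1/m(-6)) = -356/(349*(1/(-1))) = -356/349/(-1) = -356/349*(-1) = 356/349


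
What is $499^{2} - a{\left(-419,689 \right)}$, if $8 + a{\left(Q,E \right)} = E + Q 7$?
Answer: $251253$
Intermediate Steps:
$a{\left(Q,E \right)} = -8 + E + 7 Q$ ($a{\left(Q,E \right)} = -8 + \left(E + Q 7\right) = -8 + \left(E + 7 Q\right) = -8 + E + 7 Q$)
$499^{2} - a{\left(-419,689 \right)} = 499^{2} - \left(-8 + 689 + 7 \left(-419\right)\right) = 249001 - \left(-8 + 689 - 2933\right) = 249001 - -2252 = 249001 + 2252 = 251253$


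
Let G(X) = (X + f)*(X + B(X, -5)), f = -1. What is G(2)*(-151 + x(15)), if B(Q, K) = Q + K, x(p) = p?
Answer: 136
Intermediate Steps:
B(Q, K) = K + Q
G(X) = (-1 + X)*(-5 + 2*X) (G(X) = (X - 1)*(X + (-5 + X)) = (-1 + X)*(-5 + 2*X))
G(2)*(-151 + x(15)) = (5 - 7*2 + 2*2**2)*(-151 + 15) = (5 - 14 + 2*4)*(-136) = (5 - 14 + 8)*(-136) = -1*(-136) = 136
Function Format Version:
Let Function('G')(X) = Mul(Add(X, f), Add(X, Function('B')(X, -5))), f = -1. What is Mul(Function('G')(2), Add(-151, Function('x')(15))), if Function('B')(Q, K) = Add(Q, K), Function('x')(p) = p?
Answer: 136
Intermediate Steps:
Function('B')(Q, K) = Add(K, Q)
Function('G')(X) = Mul(Add(-1, X), Add(-5, Mul(2, X))) (Function('G')(X) = Mul(Add(X, -1), Add(X, Add(-5, X))) = Mul(Add(-1, X), Add(-5, Mul(2, X))))
Mul(Function('G')(2), Add(-151, Function('x')(15))) = Mul(Add(5, Mul(-7, 2), Mul(2, Pow(2, 2))), Add(-151, 15)) = Mul(Add(5, -14, Mul(2, 4)), -136) = Mul(Add(5, -14, 8), -136) = Mul(-1, -136) = 136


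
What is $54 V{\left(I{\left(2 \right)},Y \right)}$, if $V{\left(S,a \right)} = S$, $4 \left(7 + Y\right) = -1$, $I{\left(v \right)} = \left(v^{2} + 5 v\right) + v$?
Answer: $864$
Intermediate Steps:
$I{\left(v \right)} = v^{2} + 6 v$
$Y = - \frac{29}{4}$ ($Y = -7 + \frac{1}{4} \left(-1\right) = -7 - \frac{1}{4} = - \frac{29}{4} \approx -7.25$)
$54 V{\left(I{\left(2 \right)},Y \right)} = 54 \cdot 2 \left(6 + 2\right) = 54 \cdot 2 \cdot 8 = 54 \cdot 16 = 864$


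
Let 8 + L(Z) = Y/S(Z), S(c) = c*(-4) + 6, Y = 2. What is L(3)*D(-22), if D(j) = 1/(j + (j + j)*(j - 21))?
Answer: -5/1122 ≈ -0.0044563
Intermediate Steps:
S(c) = 6 - 4*c (S(c) = -4*c + 6 = 6 - 4*c)
L(Z) = -8 + 2/(6 - 4*Z)
D(j) = 1/(j + 2*j*(-21 + j)) (D(j) = 1/(j + (2*j)*(-21 + j)) = 1/(j + 2*j*(-21 + j)))
L(3)*D(-22) = ((23 - 16*3)/(-3 + 2*3))*(1/((-22)*(-41 + 2*(-22)))) = ((23 - 48)/(-3 + 6))*(-1/(22*(-41 - 44))) = (-25/3)*(-1/22/(-85)) = ((⅓)*(-25))*(-1/22*(-1/85)) = -25/3*1/1870 = -5/1122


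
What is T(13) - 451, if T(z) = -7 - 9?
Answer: -467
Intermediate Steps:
T(z) = -16
T(13) - 451 = -16 - 451 = -467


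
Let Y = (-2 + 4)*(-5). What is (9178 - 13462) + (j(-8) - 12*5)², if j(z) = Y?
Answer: 616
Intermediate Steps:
Y = -10 (Y = 2*(-5) = -10)
j(z) = -10
(9178 - 13462) + (j(-8) - 12*5)² = (9178 - 13462) + (-10 - 12*5)² = -4284 + (-10 - 60)² = -4284 + (-70)² = -4284 + 4900 = 616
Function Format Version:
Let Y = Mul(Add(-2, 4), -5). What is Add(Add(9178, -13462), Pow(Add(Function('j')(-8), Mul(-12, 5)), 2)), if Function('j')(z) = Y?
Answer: 616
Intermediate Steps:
Y = -10 (Y = Mul(2, -5) = -10)
Function('j')(z) = -10
Add(Add(9178, -13462), Pow(Add(Function('j')(-8), Mul(-12, 5)), 2)) = Add(Add(9178, -13462), Pow(Add(-10, Mul(-12, 5)), 2)) = Add(-4284, Pow(Add(-10, -60), 2)) = Add(-4284, Pow(-70, 2)) = Add(-4284, 4900) = 616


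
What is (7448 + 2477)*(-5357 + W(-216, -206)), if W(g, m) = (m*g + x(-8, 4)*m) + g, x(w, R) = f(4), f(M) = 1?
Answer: 384266225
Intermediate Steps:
x(w, R) = 1
W(g, m) = g + m + g*m (W(g, m) = (m*g + 1*m) + g = (g*m + m) + g = (m + g*m) + g = g + m + g*m)
(7448 + 2477)*(-5357 + W(-216, -206)) = (7448 + 2477)*(-5357 + (-216 - 206 - 216*(-206))) = 9925*(-5357 + (-216 - 206 + 44496)) = 9925*(-5357 + 44074) = 9925*38717 = 384266225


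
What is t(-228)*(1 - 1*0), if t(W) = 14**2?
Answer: 196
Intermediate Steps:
t(W) = 196
t(-228)*(1 - 1*0) = 196*(1 - 1*0) = 196*(1 + 0) = 196*1 = 196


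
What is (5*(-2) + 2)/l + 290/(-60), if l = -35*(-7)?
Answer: -7153/1470 ≈ -4.8660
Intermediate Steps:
l = 245
(5*(-2) + 2)/l + 290/(-60) = (5*(-2) + 2)/245 + 290/(-60) = (-10 + 2)*(1/245) + 290*(-1/60) = -8*1/245 - 29/6 = -8/245 - 29/6 = -7153/1470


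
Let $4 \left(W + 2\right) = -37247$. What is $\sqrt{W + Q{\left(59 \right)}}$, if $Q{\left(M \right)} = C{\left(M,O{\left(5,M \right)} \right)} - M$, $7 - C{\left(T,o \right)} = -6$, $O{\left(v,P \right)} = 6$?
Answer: $\frac{i \sqrt{37439}}{2} \approx 96.746 i$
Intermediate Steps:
$C{\left(T,o \right)} = 13$ ($C{\left(T,o \right)} = 7 - -6 = 7 + 6 = 13$)
$Q{\left(M \right)} = 13 - M$
$W = - \frac{37255}{4}$ ($W = -2 + \frac{1}{4} \left(-37247\right) = -2 - \frac{37247}{4} = - \frac{37255}{4} \approx -9313.8$)
$\sqrt{W + Q{\left(59 \right)}} = \sqrt{- \frac{37255}{4} + \left(13 - 59\right)} = \sqrt{- \frac{37255}{4} - 46} = \sqrt{- \frac{37439}{4}} = \frac{i \sqrt{37439}}{2}$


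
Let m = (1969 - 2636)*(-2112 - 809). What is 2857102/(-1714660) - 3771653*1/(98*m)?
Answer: -2379246816861/1411151034055 ≈ -1.6860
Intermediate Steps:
m = 1948307 (m = -667*(-2921) = 1948307)
2857102/(-1714660) - 3771653*1/(98*m) = 2857102/(-1714660) - 3771653/(98*1948307) = 2857102*(-1/1714660) - 3771653/190934086 = -1428551/857330 - 3771653*1/190934086 = -1428551/857330 - 130057/6583934 = -2379246816861/1411151034055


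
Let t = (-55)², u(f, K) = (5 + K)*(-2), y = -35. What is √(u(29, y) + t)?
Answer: √3085 ≈ 55.543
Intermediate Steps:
u(f, K) = -10 - 2*K
t = 3025
√(u(29, y) + t) = √((-10 - 2*(-35)) + 3025) = √((-10 + 70) + 3025) = √(60 + 3025) = √3085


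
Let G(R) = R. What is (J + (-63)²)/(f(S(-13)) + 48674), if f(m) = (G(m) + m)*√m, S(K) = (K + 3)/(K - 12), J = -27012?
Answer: -23366562125/49357464078 + 38405*√10/24678732039 ≈ -0.47341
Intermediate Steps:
S(K) = (3 + K)/(-12 + K)
f(m) = 2*m^(3/2) (f(m) = (m + m)*√m = (2*m)*√m = 2*m^(3/2))
(J + (-63)²)/(f(S(-13)) + 48674) = (-27012 + (-63)²)/(2*((3 - 13)/(-12 - 13))^(3/2) + 48674) = (-27012 + 3969)/(2*(-10/(-25))^(3/2) + 48674) = -23043/(2*(-1/25*(-10))^(3/2) + 48674) = -23043/(2*(⅖)^(3/2) + 48674) = -23043/(2*(2*√10/25) + 48674) = -23043/(4*√10/25 + 48674) = -23043/(48674 + 4*√10/25)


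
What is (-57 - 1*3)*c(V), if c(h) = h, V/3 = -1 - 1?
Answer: 360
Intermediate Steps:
V = -6 (V = 3*(-1 - 1) = 3*(-2) = -6)
(-57 - 1*3)*c(V) = (-57 - 1*3)*(-6) = (-57 - 3)*(-6) = -60*(-6) = 360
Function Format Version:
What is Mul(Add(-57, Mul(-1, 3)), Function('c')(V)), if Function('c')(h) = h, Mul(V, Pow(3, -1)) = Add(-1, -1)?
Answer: 360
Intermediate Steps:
V = -6 (V = Mul(3, Add(-1, -1)) = Mul(3, -2) = -6)
Mul(Add(-57, Mul(-1, 3)), Function('c')(V)) = Mul(Add(-57, Mul(-1, 3)), -6) = Mul(Add(-57, -3), -6) = Mul(-60, -6) = 360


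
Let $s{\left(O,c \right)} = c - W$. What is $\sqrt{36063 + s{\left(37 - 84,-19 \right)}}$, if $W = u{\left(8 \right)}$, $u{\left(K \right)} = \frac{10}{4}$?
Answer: $\frac{\sqrt{144166}}{2} \approx 189.85$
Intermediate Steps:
$u{\left(K \right)} = \frac{5}{2}$ ($u{\left(K \right)} = 10 \cdot \frac{1}{4} = \frac{5}{2}$)
$W = \frac{5}{2} \approx 2.5$
$s{\left(O,c \right)} = - \frac{5}{2} + c$ ($s{\left(O,c \right)} = c - \frac{5}{2} = - \frac{5}{2} + c$)
$\sqrt{36063 + s{\left(37 - 84,-19 \right)}} = \sqrt{36063 - \frac{43}{2}} = \sqrt{\frac{72083}{2}} = \frac{\sqrt{144166}}{2}$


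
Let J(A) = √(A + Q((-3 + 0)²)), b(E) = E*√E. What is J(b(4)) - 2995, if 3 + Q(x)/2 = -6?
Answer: -2995 + I*√10 ≈ -2995.0 + 3.1623*I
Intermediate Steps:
b(E) = E^(3/2)
Q(x) = -18 (Q(x) = -6 + 2*(-6) = -6 - 12 = -18)
J(A) = √(-18 + A) (J(A) = √(A - 18) = √(-18 + A))
J(b(4)) - 2995 = √(-18 + 4^(3/2)) - 2995 = √(-18 + 8) - 2995 = √(-10) - 2995 = I*√10 - 2995 = -2995 + I*√10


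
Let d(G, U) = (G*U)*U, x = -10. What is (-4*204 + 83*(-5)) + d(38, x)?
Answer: 2569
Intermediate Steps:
d(G, U) = G*U²
(-4*204 + 83*(-5)) + d(38, x) = (-4*204 + 83*(-5)) + 38*(-10)² = (-816 - 415) + 38*100 = -1231 + 3800 = 2569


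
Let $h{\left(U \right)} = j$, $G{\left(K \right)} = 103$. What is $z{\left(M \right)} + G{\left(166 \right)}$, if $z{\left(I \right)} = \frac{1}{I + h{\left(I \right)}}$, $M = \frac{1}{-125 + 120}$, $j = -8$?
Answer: $\frac{4218}{41} \approx 102.88$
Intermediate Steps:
$h{\left(U \right)} = -8$
$M = - \frac{1}{5}$ ($M = \frac{1}{-5} = - \frac{1}{5} \approx -0.2$)
$z{\left(I \right)} = \frac{1}{-8 + I}$ ($z{\left(I \right)} = \frac{1}{I - 8} = \frac{1}{-8 + I}$)
$z{\left(M \right)} + G{\left(166 \right)} = \frac{1}{-8 - \frac{1}{5}} + 103 = \frac{1}{- \frac{41}{5}} + 103 = - \frac{5}{41} + 103 = \frac{4218}{41}$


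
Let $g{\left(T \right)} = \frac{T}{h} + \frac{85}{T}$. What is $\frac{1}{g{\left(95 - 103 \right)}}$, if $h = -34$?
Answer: $- \frac{136}{1413} \approx -0.096249$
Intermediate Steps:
$g{\left(T \right)} = \frac{85}{T} - \frac{T}{34}$ ($g{\left(T \right)} = \frac{T}{-34} + \frac{85}{T} = T \left(- \frac{1}{34}\right) + \frac{85}{T} = - \frac{T}{34} + \frac{85}{T} = \frac{85}{T} - \frac{T}{34}$)
$\frac{1}{g{\left(95 - 103 \right)}} = \frac{1}{\frac{85}{95 - 103} - \frac{95 - 103}{34}} = \frac{1}{\frac{85}{-8} - - \frac{4}{17}} = \frac{1}{85 \left(- \frac{1}{8}\right) + \frac{4}{17}} = \frac{1}{- \frac{85}{8} + \frac{4}{17}} = \frac{1}{- \frac{1413}{136}} = - \frac{136}{1413}$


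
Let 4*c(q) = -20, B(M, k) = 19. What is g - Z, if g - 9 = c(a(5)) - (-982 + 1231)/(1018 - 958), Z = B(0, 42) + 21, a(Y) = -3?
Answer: -803/20 ≈ -40.150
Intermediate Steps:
c(q) = -5 (c(q) = (1/4)*(-20) = -5)
Z = 40 (Z = 19 + 21 = 40)
g = -3/20 (g = 9 + (-5 - (-982 + 1231)/(1018 - 958)) = 9 + (-5 - 249/60) = 9 + (-5 - 1*83/20) = 9 + (-5 - 83/20) = 9 - 183/20 = -3/20 ≈ -0.15000)
g - Z = -3/20 - 1*40 = -3/20 - 40 = -803/20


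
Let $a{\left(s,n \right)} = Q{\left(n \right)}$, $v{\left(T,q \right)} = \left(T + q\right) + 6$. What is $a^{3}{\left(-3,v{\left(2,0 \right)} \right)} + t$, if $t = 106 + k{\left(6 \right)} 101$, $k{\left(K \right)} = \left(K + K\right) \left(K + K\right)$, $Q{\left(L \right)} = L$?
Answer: $15162$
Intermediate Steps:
$v{\left(T,q \right)} = 6 + T + q$
$k{\left(K \right)} = 4 K^{2}$ ($k{\left(K \right)} = 2 K 2 K = 4 K^{2}$)
$a{\left(s,n \right)} = n$
$t = 14650$ ($t = 106 + 4 \cdot 6^{2} \cdot 101 = 106 + 4 \cdot 36 \cdot 101 = 106 + 144 \cdot 101 = 106 + 14544 = 14650$)
$a^{3}{\left(-3,v{\left(2,0 \right)} \right)} + t = \left(6 + 2 + 0\right)^{3} + 14650 = 8^{3} + 14650 = 512 + 14650 = 15162$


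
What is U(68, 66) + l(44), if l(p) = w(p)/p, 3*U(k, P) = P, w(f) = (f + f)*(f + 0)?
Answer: 110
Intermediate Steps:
w(f) = 2*f² (w(f) = (2*f)*f = 2*f²)
U(k, P) = P/3
l(p) = 2*p (l(p) = (2*p²)/p = 2*p)
U(68, 66) + l(44) = (⅓)*66 + 2*44 = 22 + 88 = 110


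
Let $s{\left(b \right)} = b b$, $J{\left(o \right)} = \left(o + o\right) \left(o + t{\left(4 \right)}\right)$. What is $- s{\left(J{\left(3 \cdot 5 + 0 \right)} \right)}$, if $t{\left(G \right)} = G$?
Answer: $-324900$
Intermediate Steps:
$J{\left(o \right)} = 2 o \left(4 + o\right)$ ($J{\left(o \right)} = \left(o + o\right) \left(o + 4\right) = 2 o \left(4 + o\right)$)
$s{\left(b \right)} = b^{2}$
$- s{\left(J{\left(3 \cdot 5 + 0 \right)} \right)} = - \left(2 \left(3 \cdot 5 + 0\right) \left(4 + \left(3 \cdot 5 + 0\right)\right)\right)^{2} = - \left(2 \left(15 + 0\right) \left(4 + \left(15 + 0\right)\right)\right)^{2} = - \left(2 \cdot 15 \left(4 + 15\right)\right)^{2} = - \left(2 \cdot 15 \cdot 19\right)^{2} = - 570^{2} = \left(-1\right) 324900 = -324900$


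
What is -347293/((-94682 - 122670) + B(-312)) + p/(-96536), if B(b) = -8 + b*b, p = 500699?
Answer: -3320701767/1448233072 ≈ -2.2929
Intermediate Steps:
B(b) = -8 + b²
-347293/((-94682 - 122670) + B(-312)) + p/(-96536) = -347293/((-94682 - 122670) + (-8 + (-312)²)) + 500699/(-96536) = -347293/(-217352 + (-8 + 97344)) + 500699*(-1/96536) = -347293/(-217352 + 97336) - 500699/96536 = -347293/(-120016) - 500699/96536 = -347293*(-1/120016) - 500699/96536 = 347293/120016 - 500699/96536 = -3320701767/1448233072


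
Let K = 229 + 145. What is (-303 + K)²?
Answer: 5041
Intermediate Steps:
K = 374
(-303 + K)² = (-303 + 374)² = 71² = 5041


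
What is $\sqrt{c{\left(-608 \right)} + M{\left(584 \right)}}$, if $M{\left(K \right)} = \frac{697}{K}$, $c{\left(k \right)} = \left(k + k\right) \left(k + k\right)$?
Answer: $\frac{\sqrt{126076226946}}{292} \approx 1216.0$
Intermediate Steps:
$c{\left(k \right)} = 4 k^{2}$ ($c{\left(k \right)} = 2 k 2 k = 4 k^{2}$)
$\sqrt{c{\left(-608 \right)} + M{\left(584 \right)}} = \sqrt{4 \left(-608\right)^{2} + \frac{697}{584}} = \sqrt{4 \cdot 369664 + 697 \cdot \frac{1}{584}} = \sqrt{1478656 + \frac{697}{584}} = \sqrt{\frac{863535801}{584}} = \frac{\sqrt{126076226946}}{292}$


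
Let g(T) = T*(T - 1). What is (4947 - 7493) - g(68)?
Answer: -7102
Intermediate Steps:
g(T) = T*(-1 + T)
(4947 - 7493) - g(68) = (4947 - 7493) - 68*(-1 + 68) = -2546 - 68*67 = -2546 - 1*4556 = -2546 - 4556 = -7102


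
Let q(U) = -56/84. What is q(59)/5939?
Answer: -2/17817 ≈ -0.00011225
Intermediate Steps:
q(U) = -⅔ (q(U) = -56*1/84 = -⅔)
q(59)/5939 = -⅔/5939 = -⅔*1/5939 = -2/17817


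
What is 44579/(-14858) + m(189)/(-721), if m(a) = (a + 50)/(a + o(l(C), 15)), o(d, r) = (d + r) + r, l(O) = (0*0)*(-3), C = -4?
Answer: -7042530583/2346063342 ≈ -3.0019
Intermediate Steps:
l(O) = 0 (l(O) = 0*(-3) = 0)
o(d, r) = d + 2*r
m(a) = (50 + a)/(30 + a) (m(a) = (a + 50)/(a + (0 + 2*15)) = (50 + a)/(a + (0 + 30)) = (50 + a)/(a + 30) = (50 + a)/(30 + a))
44579/(-14858) + m(189)/(-721) = 44579/(-14858) + ((50 + 189)/(30 + 189))/(-721) = 44579*(-1/14858) + (239/219)*(-1/721) = -44579/14858 + ((1/219)*239)*(-1/721) = -44579/14858 + (239/219)*(-1/721) = -44579/14858 - 239/157899 = -7042530583/2346063342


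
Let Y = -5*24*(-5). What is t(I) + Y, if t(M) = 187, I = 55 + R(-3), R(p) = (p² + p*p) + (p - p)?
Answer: 787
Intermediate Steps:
R(p) = 2*p² (R(p) = (p² + p²) + 0 = 2*p² + 0 = 2*p²)
I = 73 (I = 55 + 2*(-3)² = 55 + 2*9 = 55 + 18 = 73)
Y = 600 (Y = -120*(-5) = 600)
t(I) + Y = 187 + 600 = 787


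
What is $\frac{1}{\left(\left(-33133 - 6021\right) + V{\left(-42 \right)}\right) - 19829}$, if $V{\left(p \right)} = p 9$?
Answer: $- \frac{1}{59361} \approx -1.6846 \cdot 10^{-5}$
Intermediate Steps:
$V{\left(p \right)} = 9 p$
$\frac{1}{\left(\left(-33133 - 6021\right) + V{\left(-42 \right)}\right) - 19829} = \frac{1}{\left(\left(-33133 - 6021\right) + 9 \left(-42\right)\right) - 19829} = \frac{1}{\left(-39154 - 378\right) - 19829} = \frac{1}{-39532 - 19829} = \frac{1}{-59361} = - \frac{1}{59361}$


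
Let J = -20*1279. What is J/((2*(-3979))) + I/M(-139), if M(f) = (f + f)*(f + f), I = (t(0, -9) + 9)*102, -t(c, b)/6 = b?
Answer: 507015707/153756518 ≈ 3.2975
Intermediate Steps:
t(c, b) = -6*b
I = 6426 (I = (-6*(-9) + 9)*102 = (54 + 9)*102 = 63*102 = 6426)
M(f) = 4*f² (M(f) = (2*f)*(2*f) = 4*f²)
J = -25580
J/((2*(-3979))) + I/M(-139) = -25580/(2*(-3979)) + 6426/((4*(-139)²)) = -25580/(-7958) + 6426/((4*19321)) = -25580*(-1/7958) + 6426/77284 = 12790/3979 + 6426*(1/77284) = 12790/3979 + 3213/38642 = 507015707/153756518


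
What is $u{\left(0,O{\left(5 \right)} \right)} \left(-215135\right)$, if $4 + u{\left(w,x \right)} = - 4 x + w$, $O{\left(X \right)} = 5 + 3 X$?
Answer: $18071340$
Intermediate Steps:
$u{\left(w,x \right)} = -4 + w - 4 x$ ($u{\left(w,x \right)} = -4 + \left(- 4 x + w\right) = -4 + \left(w - 4 x\right) = -4 + w - 4 x$)
$u{\left(0,O{\left(5 \right)} \right)} \left(-215135\right) = \left(-4 + 0 - 4 \left(5 + 3 \cdot 5\right)\right) \left(-215135\right) = \left(-4 + 0 - 4 \left(5 + 15\right)\right) \left(-215135\right) = \left(-4 + 0 - 80\right) \left(-215135\right) = \left(-84\right) \left(-215135\right) = 18071340$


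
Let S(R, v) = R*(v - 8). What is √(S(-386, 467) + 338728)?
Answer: √161554 ≈ 401.94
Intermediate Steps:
S(R, v) = R*(-8 + v)
√(S(-386, 467) + 338728) = √(-386*(-8 + 467) + 338728) = √(-386*459 + 338728) = √(-177174 + 338728) = √161554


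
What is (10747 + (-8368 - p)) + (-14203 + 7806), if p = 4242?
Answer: -8260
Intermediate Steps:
(10747 + (-8368 - p)) + (-14203 + 7806) = (10747 + (-8368 - 1*4242)) + (-14203 + 7806) = (10747 + (-8368 - 4242)) - 6397 = (10747 - 12610) - 6397 = -1863 - 6397 = -8260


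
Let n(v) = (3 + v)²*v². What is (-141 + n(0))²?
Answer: 19881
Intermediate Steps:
n(v) = v²*(3 + v)²
(-141 + n(0))² = (-141 + 0²*(3 + 0)²)² = (-141 + 0*3²)² = (-141 + 0*9)² = (-141 + 0)² = (-141)² = 19881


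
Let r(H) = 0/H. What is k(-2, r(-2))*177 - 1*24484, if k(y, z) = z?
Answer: -24484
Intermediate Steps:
r(H) = 0
k(-2, r(-2))*177 - 1*24484 = 0*177 - 1*24484 = 0 - 24484 = -24484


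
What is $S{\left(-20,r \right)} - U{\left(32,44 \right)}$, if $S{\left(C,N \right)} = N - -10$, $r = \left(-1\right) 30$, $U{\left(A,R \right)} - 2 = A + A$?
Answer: $-86$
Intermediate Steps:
$U{\left(A,R \right)} = 2 + 2 A$ ($U{\left(A,R \right)} = 2 + \left(A + A\right) = 2 + 2 A$)
$r = -30$
$S{\left(C,N \right)} = 10 + N$ ($S{\left(C,N \right)} = N + 10 = 10 + N$)
$S{\left(-20,r \right)} - U{\left(32,44 \right)} = \left(10 - 30\right) - \left(2 + 2 \cdot 32\right) = -20 - \left(2 + 64\right) = -20 - 66 = -86$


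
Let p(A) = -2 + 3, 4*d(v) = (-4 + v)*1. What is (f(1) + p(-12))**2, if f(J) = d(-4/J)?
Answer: 1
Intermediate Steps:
d(v) = -1 + v/4 (d(v) = ((-4 + v)*1)/4 = (-4 + v)/4 = -1 + v/4)
f(J) = -1 - 1/J (f(J) = -1 + (-4/J)/4 = -1 - 1/J)
p(A) = 1
(f(1) + p(-12))**2 = ((-1 - 1*1)/1 + 1)**2 = (1*(-1 - 1) + 1)**2 = (1*(-2) + 1)**2 = (-2 + 1)**2 = (-1)**2 = 1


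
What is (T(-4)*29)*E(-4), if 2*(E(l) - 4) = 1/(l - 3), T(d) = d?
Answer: -3190/7 ≈ -455.71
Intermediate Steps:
E(l) = 4 + 1/(2*(-3 + l)) (E(l) = 4 + 1/(2*(l - 3)) = 4 + 1/(2*(-3 + l)))
(T(-4)*29)*E(-4) = (-4*29)*((-23 + 8*(-4))/(2*(-3 - 4))) = -58*(-23 - 32)/(-7) = -58*(-1)*(-55)/7 = -116*55/14 = -3190/7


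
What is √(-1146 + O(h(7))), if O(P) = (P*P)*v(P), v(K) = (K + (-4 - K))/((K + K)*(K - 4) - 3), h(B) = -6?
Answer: I*√193882/13 ≈ 33.871*I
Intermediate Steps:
v(K) = -4/(-3 + 2*K*(-4 + K)) (v(K) = -4/((2*K)*(-4 + K) - 3) = -4/(2*K*(-4 + K) - 3) = -4/(-3 + 2*K*(-4 + K)))
O(P) = 4*P²/(3 - 2*P² + 8*P) (O(P) = (P*P)*(4/(3 - 2*P² + 8*P)) = P²*(4/(3 - 2*P² + 8*P)) = 4*P²/(3 - 2*P² + 8*P))
√(-1146 + O(h(7))) = √(-1146 + 4*(-6)²/(3 - 2*(-6)² + 8*(-6))) = √(-1146 + 4*36/(3 - 2*36 - 48)) = √(-1146 + 4*36/(3 - 72 - 48)) = √(-1146 + 4*36/(-117)) = √(-1146 + 4*36*(-1/117)) = √(-1146 - 16/13) = √(-14914/13) = I*√193882/13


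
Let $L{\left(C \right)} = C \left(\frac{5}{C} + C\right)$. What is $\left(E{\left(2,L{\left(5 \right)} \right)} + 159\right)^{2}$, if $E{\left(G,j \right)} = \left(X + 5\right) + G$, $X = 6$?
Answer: $29584$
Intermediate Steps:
$L{\left(C \right)} = C \left(C + \frac{5}{C}\right)$
$E{\left(G,j \right)} = 11 + G$ ($E{\left(G,j \right)} = \left(6 + 5\right) + G = 11 + G$)
$\left(E{\left(2,L{\left(5 \right)} \right)} + 159\right)^{2} = \left(\left(11 + 2\right) + 159\right)^{2} = \left(13 + 159\right)^{2} = 172^{2} = 29584$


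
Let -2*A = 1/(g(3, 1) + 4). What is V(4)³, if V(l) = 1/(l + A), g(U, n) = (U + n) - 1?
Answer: 2744/166375 ≈ 0.016493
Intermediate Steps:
g(U, n) = -1 + U + n
A = -1/14 (A = -1/(2*((-1 + 3 + 1) + 4)) = -1/(2*(3 + 4)) = -½/7 = -½*⅐ = -1/14 ≈ -0.071429)
V(l) = 1/(-1/14 + l) (V(l) = 1/(l - 1/14) = 1/(-1/14 + l))
V(4)³ = (14/(-1 + 14*4))³ = (14/(-1 + 56))³ = (14/55)³ = 2744/166375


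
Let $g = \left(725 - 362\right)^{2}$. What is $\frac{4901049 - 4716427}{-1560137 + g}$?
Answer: $- \frac{92311}{714184} \approx -0.12925$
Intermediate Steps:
$g = 131769$ ($g = 363^{2} = 131769$)
$\frac{4901049 - 4716427}{-1560137 + g} = \frac{4901049 - 4716427}{-1560137 + 131769} = \frac{184622}{-1428368} = 184622 \left(- \frac{1}{1428368}\right) = - \frac{92311}{714184}$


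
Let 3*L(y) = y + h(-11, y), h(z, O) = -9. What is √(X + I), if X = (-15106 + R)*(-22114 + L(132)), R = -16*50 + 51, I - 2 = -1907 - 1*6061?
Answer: √349959449 ≈ 18707.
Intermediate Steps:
I = -7966 (I = 2 + (-1907 - 1*6061) = 2 + (-1907 - 6061) = 2 - 7968 = -7966)
R = -749 (R = -800 + 51 = -749)
L(y) = -3 + y/3 (L(y) = (y - 9)/3 = (-9 + y)/3 = -3 + y/3)
X = 349967415 (X = (-15106 - 749)*(-22114 + (-3 + (⅓)*132)) = -15855*(-22114 + (-3 + 44)) = -15855*(-22114 + 41) = -15855*(-22073) = 349967415)
√(X + I) = √(349967415 - 7966) = √349959449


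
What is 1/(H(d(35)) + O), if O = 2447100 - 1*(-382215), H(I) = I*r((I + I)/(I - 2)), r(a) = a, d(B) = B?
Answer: 33/93369845 ≈ 3.5343e-7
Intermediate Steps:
H(I) = 2*I**2/(-2 + I) (H(I) = I*((I + I)/(I - 2)) = I*((2*I)/(-2 + I)) = I*(2*I/(-2 + I)) = 2*I**2/(-2 + I))
O = 2829315 (O = 2447100 + 382215 = 2829315)
1/(H(d(35)) + O) = 1/(2*35**2/(-2 + 35) + 2829315) = 1/(2*1225/33 + 2829315) = 1/(2*1225*(1/33) + 2829315) = 1/(2450/33 + 2829315) = 1/(93369845/33) = 33/93369845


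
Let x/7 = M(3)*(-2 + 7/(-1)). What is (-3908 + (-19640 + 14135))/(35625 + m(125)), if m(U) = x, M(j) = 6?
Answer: -9413/35247 ≈ -0.26706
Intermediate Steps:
x = -378 (x = 7*(6*(-2 + 7/(-1))) = 7*(6*(-2 + 7*(-1))) = 7*(6*(-2 - 7)) = 7*(6*(-9)) = 7*(-54) = -378)
m(U) = -378
(-3908 + (-19640 + 14135))/(35625 + m(125)) = (-3908 + (-19640 + 14135))/(35625 - 378) = (-3908 - 5505)/35247 = -9413*1/35247 = -9413/35247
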